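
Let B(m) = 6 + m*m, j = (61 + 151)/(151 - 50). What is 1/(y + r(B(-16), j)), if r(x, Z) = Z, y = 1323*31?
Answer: 101/4142525 ≈ 2.4381e-5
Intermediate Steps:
j = 212/101 ≈ 2.0990
B(m) = 6 + m²
y = 41013
1/(y + r(B(-16), j)) = 1/(41013 + 212/101) = 1/(4142525/101) = 101/4142525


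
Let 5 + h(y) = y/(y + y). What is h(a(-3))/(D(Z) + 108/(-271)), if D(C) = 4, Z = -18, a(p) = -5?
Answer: -2439/1952 ≈ -1.2495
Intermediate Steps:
h(y) = -9/2 (h(y) = -5 + y/(y + y) = -5 + y/((2*y)) = -5 + y*(1/(2*y)) = -5 + ½ = -9/2)
h(a(-3))/(D(Z) + 108/(-271)) = -9/(2*(4 + 108/(-271))) = -9/(2*(4 + 108*(-1/271))) = -9/(2*(4 - 108/271)) = -9/(2*976/271) = -9/2*271/976 = -2439/1952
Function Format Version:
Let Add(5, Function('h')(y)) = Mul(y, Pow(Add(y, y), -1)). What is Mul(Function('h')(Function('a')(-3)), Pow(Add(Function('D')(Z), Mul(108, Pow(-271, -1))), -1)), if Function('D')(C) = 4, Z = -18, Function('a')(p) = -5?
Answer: Rational(-2439, 1952) ≈ -1.2495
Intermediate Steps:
Function('h')(y) = Rational(-9, 2) (Function('h')(y) = Add(-5, Mul(y, Pow(Add(y, y), -1))) = Add(-5, Mul(y, Pow(Mul(2, y), -1))) = Add(-5, Mul(y, Mul(Rational(1, 2), Pow(y, -1)))) = Add(-5, Rational(1, 2)) = Rational(-9, 2))
Mul(Function('h')(Function('a')(-3)), Pow(Add(Function('D')(Z), Mul(108, Pow(-271, -1))), -1)) = Mul(Rational(-9, 2), Pow(Add(4, Mul(108, Pow(-271, -1))), -1)) = Mul(Rational(-9, 2), Pow(Add(4, Mul(108, Rational(-1, 271))), -1)) = Mul(Rational(-9, 2), Pow(Add(4, Rational(-108, 271)), -1)) = Mul(Rational(-9, 2), Pow(Rational(976, 271), -1)) = Mul(Rational(-9, 2), Rational(271, 976)) = Rational(-2439, 1952)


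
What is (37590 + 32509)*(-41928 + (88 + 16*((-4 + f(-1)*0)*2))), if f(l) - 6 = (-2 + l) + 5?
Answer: -2941914832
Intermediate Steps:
f(l) = 9 + l (f(l) = 6 + ((-2 + l) + 5) = 6 + (3 + l) = 9 + l)
(37590 + 32509)*(-41928 + (88 + 16*((-4 + f(-1)*0)*2))) = (37590 + 32509)*(-41928 + (88 + 16*((-4 + (9 - 1)*0)*2))) = 70099*(-41928 + (88 + 16*((-4 + 8*0)*2))) = 70099*(-41928 + (88 + 16*((-4 + 0)*2))) = 70099*(-41928 + (88 + 16*(-4*2))) = 70099*(-41928 + (88 + 16*(-8))) = 70099*(-41928 + (88 - 128)) = 70099*(-41928 - 40) = 70099*(-41968) = -2941914832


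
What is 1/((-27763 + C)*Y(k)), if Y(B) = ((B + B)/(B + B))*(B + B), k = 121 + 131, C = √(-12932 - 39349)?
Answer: -27763/388501570800 - I*√5809/129500523600 ≈ -7.1462e-8 - 5.8854e-10*I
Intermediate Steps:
C = 3*I*√5809 (C = √(-52281) = 3*I*√5809 ≈ 228.65*I)
k = 252
Y(B) = 2*B (Y(B) = ((2*B)/((2*B)))*(2*B) = ((2*B)*(1/(2*B)))*(2*B) = 1*(2*B) = 2*B)
1/((-27763 + C)*Y(k)) = 1/((-27763 + 3*I*√5809)*((2*252))) = 1/(-27763 + 3*I*√5809*504) = (1/504)/(-27763 + 3*I*√5809) = 1/(504*(-27763 + 3*I*√5809))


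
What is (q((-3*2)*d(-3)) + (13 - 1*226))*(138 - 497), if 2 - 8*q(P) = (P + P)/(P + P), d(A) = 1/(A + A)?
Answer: 611377/8 ≈ 76422.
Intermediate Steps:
d(A) = 1/(2*A)
q(P) = ⅛ (q(P) = ¼ - (P + P)/(8*(P + P)) = ¼ - 2*P/(8*(2*P)) = ¼ - 2*P*1/(2*P)/8 = ¼ - ⅛*1 = ¼ - ⅛ = ⅛)
(q((-3*2)*d(-3)) + (13 - 1*226))*(138 - 497) = (⅛ + (13 - 1*226))*(138 - 497) = (⅛ + (13 - 226))*(-359) = (⅛ - 213)*(-359) = -1703/8*(-359) = 611377/8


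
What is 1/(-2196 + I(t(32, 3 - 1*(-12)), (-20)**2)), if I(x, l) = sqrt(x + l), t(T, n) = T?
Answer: -61/133944 - sqrt(3)/401832 ≈ -0.00045972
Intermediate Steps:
I(x, l) = sqrt(l + x)
1/(-2196 + I(t(32, 3 - 1*(-12)), (-20)**2)) = 1/(-2196 + sqrt((-20)**2 + 32)) = 1/(-2196 + sqrt(400 + 32)) = 1/(-2196 + sqrt(432)) = 1/(-2196 + 12*sqrt(3))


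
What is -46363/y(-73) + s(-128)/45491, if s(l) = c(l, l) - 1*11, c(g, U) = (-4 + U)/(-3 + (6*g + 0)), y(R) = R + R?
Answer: 542038096563/1706913302 ≈ 317.55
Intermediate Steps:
y(R) = 2*R
c(g, U) = (-4 + U)/(-3 + 6*g)
s(l) = -11 + (-4 + l)/(3*(-1 + 2*l)) (s(l) = (-4 + l)/(3*(-1 + 2*l)) - 1*11 = (-4 + l)/(3*(-1 + 2*l)) - 11 = -11 + (-4 + l)/(3*(-1 + 2*l)))
-46363/y(-73) + s(-128)/45491 = -46363/(2*(-73)) + ((29 - 65*(-128))/(3*(-1 + 2*(-128))))/45491 = -46363/(-146) + ((29 + 8320)/(3*(-1 - 256)))*(1/45491) = -46363*(-1/146) + ((⅓)*8349/(-257))*(1/45491) = 46363/146 + ((⅓)*(-1/257)*8349)*(1/45491) = 46363/146 - 2783/257*1/45491 = 46363/146 - 2783/11691187 = 542038096563/1706913302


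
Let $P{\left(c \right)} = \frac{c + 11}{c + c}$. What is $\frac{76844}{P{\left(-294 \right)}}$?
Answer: $\frac{45184272}{283} \approx 1.5966 \cdot 10^{5}$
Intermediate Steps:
$P{\left(c \right)} = \frac{11 + c}{2 c}$
$\frac{76844}{P{\left(-294 \right)}} = \frac{76844}{\frac{1}{2} \frac{1}{-294} \left(11 - 294\right)} = \frac{76844}{\frac{1}{2} \left(- \frac{1}{294}\right) \left(-283\right)} = \frac{76844}{\frac{283}{588}} = 76844 \cdot \frac{588}{283} = \frac{45184272}{283}$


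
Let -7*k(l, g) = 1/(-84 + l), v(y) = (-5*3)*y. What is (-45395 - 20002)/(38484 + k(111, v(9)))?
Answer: -12360033/7273475 ≈ -1.6993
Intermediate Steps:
v(y) = -15*y
k(l, g) = -1/(7*(-84 + l))
(-45395 - 20002)/(38484 + k(111, v(9))) = (-45395 - 20002)/(38484 - 1/(-588 + 7*111)) = -65397/(38484 - 1/(-588 + 777)) = -65397/(38484 - 1/189) = -65397/7273475/189 = -65397*189/7273475 = -12360033/7273475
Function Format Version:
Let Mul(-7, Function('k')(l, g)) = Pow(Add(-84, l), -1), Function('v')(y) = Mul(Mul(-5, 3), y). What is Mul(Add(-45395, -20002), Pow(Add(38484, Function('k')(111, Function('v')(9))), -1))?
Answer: Rational(-12360033, 7273475) ≈ -1.6993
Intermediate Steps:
Function('v')(y) = Mul(-15, y)
Function('k')(l, g) = Mul(Rational(-1, 7), Pow(Add(-84, l), -1))
Mul(Add(-45395, -20002), Pow(Add(38484, Function('k')(111, Function('v')(9))), -1)) = Mul(Add(-45395, -20002), Pow(Add(38484, Mul(-1, Pow(Add(-588, Mul(7, 111)), -1))), -1)) = Mul(-65397, Pow(Add(38484, Mul(-1, Pow(Add(-588, 777), -1))), -1)) = Mul(-65397, Pow(Add(38484, Mul(-1, Pow(189, -1))), -1)) = Mul(-65397, Pow(Add(38484, Mul(-1, Rational(1, 189))), -1)) = Mul(-65397, Pow(Add(38484, Rational(-1, 189)), -1)) = Mul(-65397, Pow(Rational(7273475, 189), -1)) = Mul(-65397, Rational(189, 7273475)) = Rational(-12360033, 7273475)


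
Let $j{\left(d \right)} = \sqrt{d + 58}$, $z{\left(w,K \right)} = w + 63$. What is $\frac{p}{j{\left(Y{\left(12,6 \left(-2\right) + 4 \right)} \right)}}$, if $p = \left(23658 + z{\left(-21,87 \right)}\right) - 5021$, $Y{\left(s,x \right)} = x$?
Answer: $\frac{18679 \sqrt{2}}{10} \approx 2641.6$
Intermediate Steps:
$z{\left(w,K \right)} = 63 + w$
$p = 18679$ ($p = \left(23658 + \left(63 - 21\right)\right) - 5021 = \left(23658 + 42\right) - 5021 = 23700 - 5021 = 18679$)
$j{\left(d \right)} = \sqrt{58 + d}$
$\frac{p}{j{\left(Y{\left(12,6 \left(-2\right) + 4 \right)} \right)}} = \frac{18679}{\sqrt{58 + \left(6 \left(-2\right) + 4\right)}} = \frac{18679}{\sqrt{58 + \left(-12 + 4\right)}} = \frac{18679}{\sqrt{58 - 8}} = \frac{18679}{\sqrt{50}} = \frac{18679}{5 \sqrt{2}} = 18679 \frac{\sqrt{2}}{10} = \frac{18679 \sqrt{2}}{10}$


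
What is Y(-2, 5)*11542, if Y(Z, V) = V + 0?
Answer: 57710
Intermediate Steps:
Y(Z, V) = V
Y(-2, 5)*11542 = 5*11542 = 57710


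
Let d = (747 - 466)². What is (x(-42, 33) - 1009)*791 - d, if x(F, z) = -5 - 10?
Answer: -888945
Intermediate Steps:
x(F, z) = -15
d = 78961 (d = 281² = 78961)
(x(-42, 33) - 1009)*791 - d = (-15 - 1009)*791 - 1*78961 = -1024*791 - 78961 = -809984 - 78961 = -888945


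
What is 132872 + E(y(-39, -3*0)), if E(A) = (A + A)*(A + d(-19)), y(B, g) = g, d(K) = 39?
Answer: 132872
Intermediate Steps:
E(A) = 2*A*(39 + A) (E(A) = (A + A)*(A + 39) = (2*A)*(39 + A) = 2*A*(39 + A))
132872 + E(y(-39, -3*0)) = 132872 + 2*(-3*0)*(39 - 3*0) = 132872 + 2*0*(39 + 0) = 132872 + 2*0*39 = 132872 + 0 = 132872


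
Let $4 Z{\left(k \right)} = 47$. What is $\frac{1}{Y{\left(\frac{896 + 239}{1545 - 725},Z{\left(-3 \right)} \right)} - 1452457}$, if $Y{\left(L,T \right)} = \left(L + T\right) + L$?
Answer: $- \frac{164}{238200567} \approx -6.885 \cdot 10^{-7}$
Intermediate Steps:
$Z{\left(k \right)} = \frac{47}{4}$ ($Z{\left(k \right)} = \frac{1}{4} \cdot 47 = \frac{47}{4}$)
$Y{\left(L,T \right)} = T + 2 L$
$\frac{1}{Y{\left(\frac{896 + 239}{1545 - 725},Z{\left(-3 \right)} \right)} - 1452457} = \frac{1}{\left(\frac{47}{4} + 2 \frac{896 + 239}{1545 - 725}\right) - 1452457} = \frac{1}{\left(\frac{47}{4} + 2 \cdot \frac{1135}{820}\right) - 1452457} = \frac{1}{\left(\frac{47}{4} + 2 \cdot 1135 \cdot \frac{1}{820}\right) - 1452457} = \frac{1}{\left(\frac{47}{4} + 2 \cdot \frac{227}{164}\right) - 1452457} = \frac{1}{\left(\frac{47}{4} + \frac{227}{82}\right) - 1452457} = \frac{1}{\frac{2381}{164} - 1452457} = \frac{1}{- \frac{238200567}{164}} = - \frac{164}{238200567}$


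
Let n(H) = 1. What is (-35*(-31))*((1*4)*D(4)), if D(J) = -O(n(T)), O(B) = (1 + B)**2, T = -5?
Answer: -17360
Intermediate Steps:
D(J) = -4 (D(J) = -(1 + 1)**2 = -1*2**2 = -1*4 = -4)
(-35*(-31))*((1*4)*D(4)) = (-35*(-31))*((1*4)*(-4)) = 1085*(4*(-4)) = 1085*(-16) = -17360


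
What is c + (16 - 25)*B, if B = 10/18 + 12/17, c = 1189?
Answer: 20020/17 ≈ 1177.6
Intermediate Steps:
B = 193/153 (B = 10*(1/18) + 12*(1/17) = 5/9 + 12/17 = 193/153 ≈ 1.2614)
c + (16 - 25)*B = 1189 + (16 - 25)*(193/153) = 1189 - 9*193/153 = 1189 - 193/17 = 20020/17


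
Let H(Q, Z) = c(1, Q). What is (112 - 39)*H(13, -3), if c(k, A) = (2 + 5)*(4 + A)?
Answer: 8687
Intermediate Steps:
c(k, A) = 28 + 7*A (c(k, A) = 7*(4 + A) = 28 + 7*A)
H(Q, Z) = 28 + 7*Q
(112 - 39)*H(13, -3) = (112 - 39)*(28 + 7*13) = 73*(28 + 91) = 73*119 = 8687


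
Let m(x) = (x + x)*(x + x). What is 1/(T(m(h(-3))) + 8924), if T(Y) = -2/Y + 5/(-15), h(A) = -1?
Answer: 6/53539 ≈ 0.00011207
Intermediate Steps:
m(x) = 4*x² (m(x) = (2*x)*(2*x) = 4*x²)
T(Y) = -⅓ - 2/Y (T(Y) = -2/Y + 5*(-1/15) = -2/Y - ⅓ = -⅓ - 2/Y)
1/(T(m(h(-3))) + 8924) = 1/((-6 - 4*(-1)²)/(3*((4*(-1)²))) + 8924) = 1/((-6 - 4)/(3*((4*1))) + 8924) = 1/((⅓)*(-6 - 1*4)/4 + 8924) = 1/((⅓)*(¼)*(-6 - 4) + 8924) = 1/((⅓)*(¼)*(-10) + 8924) = 1/(-⅚ + 8924) = 1/(53539/6) = 6/53539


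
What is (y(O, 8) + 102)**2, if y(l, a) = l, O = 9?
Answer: 12321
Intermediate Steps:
(y(O, 8) + 102)**2 = (9 + 102)**2 = 111**2 = 12321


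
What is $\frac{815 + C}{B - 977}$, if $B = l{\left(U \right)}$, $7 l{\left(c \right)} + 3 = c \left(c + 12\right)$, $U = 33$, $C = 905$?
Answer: $- \frac{12040}{5357} \approx -2.2475$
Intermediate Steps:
$l{\left(c \right)} = - \frac{3}{7} + \frac{c \left(12 + c\right)}{7}$ ($l{\left(c \right)} = - \frac{3}{7} + \frac{c \left(c + 12\right)}{7} = - \frac{3}{7} + \frac{c \left(12 + c\right)}{7}$)
$B = \frac{1482}{7}$ ($B = - \frac{3}{7} + \frac{33^{2}}{7} + \frac{12}{7} \cdot 33 = - \frac{3}{7} + \frac{1}{7} \cdot 1089 + \frac{396}{7} = - \frac{3}{7} + \frac{1089}{7} + \frac{396}{7} = \frac{1482}{7} \approx 211.71$)
$\frac{815 + C}{B - 977} = \frac{815 + 905}{\frac{1482}{7} - 977} = \frac{1720}{- \frac{5357}{7}} = 1720 \left(- \frac{7}{5357}\right) = - \frac{12040}{5357}$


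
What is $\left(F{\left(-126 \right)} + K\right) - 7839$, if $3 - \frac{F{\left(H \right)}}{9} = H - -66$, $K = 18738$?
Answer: $11466$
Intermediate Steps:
$F{\left(H \right)} = -567 - 9 H$ ($F{\left(H \right)} = 27 - 9 \left(H - -66\right) = 27 - 9 \left(H + 66\right) = 27 - 9 \left(66 + H\right) = 27 - \left(594 + 9 H\right) = -567 - 9 H$)
$\left(F{\left(-126 \right)} + K\right) - 7839 = \left(\left(-567 - -1134\right) + 18738\right) - 7839 = \left(\left(-567 + 1134\right) + 18738\right) - 7839 = \left(567 + 18738\right) - 7839 = 19305 - 7839 = 11466$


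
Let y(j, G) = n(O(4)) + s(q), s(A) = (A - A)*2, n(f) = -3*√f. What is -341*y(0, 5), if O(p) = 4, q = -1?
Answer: 2046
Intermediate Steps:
s(A) = 0 (s(A) = 0*2 = 0)
y(j, G) = -6 (y(j, G) = -3*√4 + 0 = -3*2 + 0 = -6 + 0 = -6)
-341*y(0, 5) = -341*(-6) = 2046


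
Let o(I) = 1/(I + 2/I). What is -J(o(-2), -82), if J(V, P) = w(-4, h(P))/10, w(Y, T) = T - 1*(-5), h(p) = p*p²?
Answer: 551363/10 ≈ 55136.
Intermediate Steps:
h(p) = p³
w(Y, T) = 5 + T (w(Y, T) = T + 5 = 5 + T)
J(V, P) = ½ + P³/10 (J(V, P) = (5 + P³)/10 = (5 + P³)*(⅒) = ½ + P³/10)
-J(o(-2), -82) = -(½ + (⅒)*(-82)³) = -(½ + (⅒)*(-551368)) = -(½ - 275684/5) = -1*(-551363/10) = 551363/10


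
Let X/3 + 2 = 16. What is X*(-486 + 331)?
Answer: -6510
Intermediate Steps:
X = 42 (X = -6 + 3*16 = -6 + 48 = 42)
X*(-486 + 331) = 42*(-486 + 331) = 42*(-155) = -6510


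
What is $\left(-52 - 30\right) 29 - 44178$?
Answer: $-46556$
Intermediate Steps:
$\left(-52 - 30\right) 29 - 44178 = \left(-82\right) 29 - 44178 = -2378 - 44178 = -46556$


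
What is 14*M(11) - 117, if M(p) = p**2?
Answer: 1577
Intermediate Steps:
14*M(11) - 117 = 14*11**2 - 117 = 14*121 - 117 = 1694 - 117 = 1577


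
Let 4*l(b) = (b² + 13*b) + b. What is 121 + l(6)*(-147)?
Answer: -4289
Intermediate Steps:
l(b) = b²/4 + 7*b/2 (l(b) = ((b² + 13*b) + b)/4 = (b² + 14*b)/4 = b²/4 + 7*b/2)
121 + l(6)*(-147) = 121 + ((¼)*6*(14 + 6))*(-147) = 121 + ((¼)*6*20)*(-147) = 121 + 30*(-147) = 121 - 4410 = -4289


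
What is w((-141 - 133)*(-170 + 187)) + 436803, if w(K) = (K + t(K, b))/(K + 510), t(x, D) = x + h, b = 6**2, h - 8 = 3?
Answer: 1811868149/4148 ≈ 4.3681e+5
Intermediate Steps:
h = 11 (h = 8 + 3 = 11)
b = 36
t(x, D) = 11 + x (t(x, D) = x + 11 = 11 + x)
w(K) = (11 + 2*K)/(510 + K) (w(K) = (K + (11 + K))/(K + 510) = (11 + 2*K)/(510 + K))
w((-141 - 133)*(-170 + 187)) + 436803 = (11 + 2*((-141 - 133)*(-170 + 187)))/(510 + (-141 - 133)*(-170 + 187)) + 436803 = (11 + 2*(-274*17))/(510 - 274*17) + 436803 = (11 + 2*(-4658))/(510 - 4658) + 436803 = (11 - 9316)/(-4148) + 436803 = -1/4148*(-9305) + 436803 = 9305/4148 + 436803 = 1811868149/4148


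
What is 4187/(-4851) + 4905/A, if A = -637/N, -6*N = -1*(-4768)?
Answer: 385831729/63063 ≈ 6118.2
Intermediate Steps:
N = -2384/3 (N = -(-1)*(-4768)/6 = -⅙*4768 = -2384/3 ≈ -794.67)
A = 1911/2384 (A = -637/(-2384/3) = -637*(-3/2384) = 1911/2384 ≈ 0.80159)
4187/(-4851) + 4905/A = 4187/(-4851) + 4905/(1911/2384) = 4187*(-1/4851) + 4905*(2384/1911) = -4187/4851 + 3897840/637 = 385831729/63063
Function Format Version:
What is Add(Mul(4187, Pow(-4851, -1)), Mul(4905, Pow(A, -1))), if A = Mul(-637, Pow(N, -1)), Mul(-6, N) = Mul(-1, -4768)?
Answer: Rational(385831729, 63063) ≈ 6118.2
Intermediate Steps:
N = Rational(-2384, 3) (N = Mul(Rational(-1, 6), Mul(-1, -4768)) = Mul(Rational(-1, 6), 4768) = Rational(-2384, 3) ≈ -794.67)
A = Rational(1911, 2384) (A = Mul(-637, Pow(Rational(-2384, 3), -1)) = Mul(-637, Rational(-3, 2384)) = Rational(1911, 2384) ≈ 0.80159)
Add(Mul(4187, Pow(-4851, -1)), Mul(4905, Pow(A, -1))) = Add(Mul(4187, Pow(-4851, -1)), Mul(4905, Pow(Rational(1911, 2384), -1))) = Add(Mul(4187, Rational(-1, 4851)), Mul(4905, Rational(2384, 1911))) = Add(Rational(-4187, 4851), Rational(3897840, 637)) = Rational(385831729, 63063)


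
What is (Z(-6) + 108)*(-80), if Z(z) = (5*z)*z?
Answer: -23040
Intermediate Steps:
Z(z) = 5*z**2
(Z(-6) + 108)*(-80) = (5*(-6)**2 + 108)*(-80) = (5*36 + 108)*(-80) = (180 + 108)*(-80) = 288*(-80) = -23040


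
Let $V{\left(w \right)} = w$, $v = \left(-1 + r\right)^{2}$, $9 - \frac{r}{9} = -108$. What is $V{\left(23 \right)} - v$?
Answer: $-1106681$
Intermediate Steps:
$r = 1053$ ($r = 81 - -972 = 81 + 972 = 1053$)
$v = 1106704$ ($v = \left(-1 + 1053\right)^{2} = 1052^{2} = 1106704$)
$V{\left(23 \right)} - v = 23 - 1106704 = -1106681$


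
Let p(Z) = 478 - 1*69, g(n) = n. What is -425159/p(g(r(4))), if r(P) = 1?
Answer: -425159/409 ≈ -1039.5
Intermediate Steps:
p(Z) = 409 (p(Z) = 478 - 69 = 409)
-425159/p(g(r(4))) = -425159/409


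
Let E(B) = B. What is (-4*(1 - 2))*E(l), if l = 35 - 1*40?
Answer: -20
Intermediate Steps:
l = -5 (l = 35 - 40 = -5)
(-4*(1 - 2))*E(l) = -4*(1 - 2)*(-5) = -4*(-1)*(-5) = 4*(-5) = -20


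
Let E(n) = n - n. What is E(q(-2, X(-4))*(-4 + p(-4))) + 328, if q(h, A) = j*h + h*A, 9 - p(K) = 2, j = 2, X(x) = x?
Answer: 328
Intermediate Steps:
p(K) = 7 (p(K) = 9 - 1*2 = 9 - 2 = 7)
q(h, A) = 2*h + A*h (q(h, A) = 2*h + h*A = 2*h + A*h)
E(n) = 0
E(q(-2, X(-4))*(-4 + p(-4))) + 328 = 0 + 328 = 328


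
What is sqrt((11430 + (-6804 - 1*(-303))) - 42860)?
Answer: I*sqrt(37931) ≈ 194.76*I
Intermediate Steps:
sqrt((11430 + (-6804 - 1*(-303))) - 42860) = sqrt((11430 + (-6804 + 303)) - 42860) = sqrt((11430 - 6501) - 42860) = sqrt(4929 - 42860) = sqrt(-37931) = I*sqrt(37931)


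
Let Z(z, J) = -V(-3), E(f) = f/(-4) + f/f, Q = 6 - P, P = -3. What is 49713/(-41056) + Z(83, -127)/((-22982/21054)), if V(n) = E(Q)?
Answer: -1111497723/471774496 ≈ -2.3560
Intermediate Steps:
Q = 9 (Q = 6 - 1*(-3) = 6 + 3 = 9)
E(f) = 1 - f/4 (E(f) = f*(-¼) + 1 = -f/4 + 1 = 1 - f/4)
V(n) = -5/4 (V(n) = 1 - ¼*9 = 1 - 9/4 = -5/4)
Z(z, J) = 5/4 (Z(z, J) = -1*(-5/4) = 5/4)
49713/(-41056) + Z(83, -127)/((-22982/21054)) = 49713/(-41056) + 5/(4*((-22982/21054))) = 49713*(-1/41056) + 5/(4*((-22982*1/21054))) = -49713/41056 + 5/(4*(-11491/10527)) = -49713/41056 + (5/4)*(-10527/11491) = -49713/41056 - 52635/45964 = -1111497723/471774496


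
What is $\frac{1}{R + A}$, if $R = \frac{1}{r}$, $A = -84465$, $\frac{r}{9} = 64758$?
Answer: $- \frac{582822}{49228060229} \approx -1.1839 \cdot 10^{-5}$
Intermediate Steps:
$r = 582822$ ($r = 9 \cdot 64758 = 582822$)
$R = \frac{1}{582822} \approx 1.7158 \cdot 10^{-6}$
$\frac{1}{R + A} = \frac{1}{\frac{1}{582822} - 84465} = \frac{1}{- \frac{49228060229}{582822}} = - \frac{582822}{49228060229}$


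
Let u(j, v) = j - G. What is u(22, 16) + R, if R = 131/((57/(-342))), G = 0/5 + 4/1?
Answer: -768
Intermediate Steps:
G = 4 (G = 0*(⅕) + 4*1 = 0 + 4 = 4)
R = -786 (R = 131/((57*(-1/342))) = 131/(-⅙) = 131*(-6) = -786)
u(j, v) = -4 + j (u(j, v) = j - 1*4 = j - 4 = -4 + j)
u(22, 16) + R = (-4 + 22) - 786 = 18 - 786 = -768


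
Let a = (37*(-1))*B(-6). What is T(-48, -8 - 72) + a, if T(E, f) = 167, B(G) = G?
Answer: 389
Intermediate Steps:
a = 222 (a = (37*(-1))*(-6) = -37*(-6) = 222)
T(-48, -8 - 72) + a = 167 + 222 = 389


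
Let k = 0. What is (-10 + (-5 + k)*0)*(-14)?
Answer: 140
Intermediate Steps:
(-10 + (-5 + k)*0)*(-14) = (-10 + (-5 + 0)*0)*(-14) = (-10 - 5*0)*(-14) = (-10 + 0)*(-14) = -10*(-14) = 140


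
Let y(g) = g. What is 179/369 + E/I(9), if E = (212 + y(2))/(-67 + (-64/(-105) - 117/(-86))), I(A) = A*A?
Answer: 288927937/650053647 ≈ 0.44447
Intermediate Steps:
I(A) = A²
E = -1932420/587221 (E = (212 + 2)/(-67 + (-64/(-105) - 117/(-86))) = 214/(-67 + (-64*(-1/105) - 117*(-1/86))) = 214/(-67 + (64/105 + 117/86)) = 214/(-67 + 17789/9030) = 214/(-587221/9030) = 214*(-9030/587221) = -1932420/587221 ≈ -3.2908)
179/369 + E/I(9) = 179/369 - 1932420/(587221*(9²)) = 179*(1/369) - 1932420/587221/81 = 179/369 - 1932420/587221*1/81 = 179/369 - 644140/15854967 = 288927937/650053647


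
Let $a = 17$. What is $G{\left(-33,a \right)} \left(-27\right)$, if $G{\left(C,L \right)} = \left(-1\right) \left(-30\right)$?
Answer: $-810$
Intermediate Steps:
$G{\left(C,L \right)} = 30$
$G{\left(-33,a \right)} \left(-27\right) = 30 \left(-27\right) = -810$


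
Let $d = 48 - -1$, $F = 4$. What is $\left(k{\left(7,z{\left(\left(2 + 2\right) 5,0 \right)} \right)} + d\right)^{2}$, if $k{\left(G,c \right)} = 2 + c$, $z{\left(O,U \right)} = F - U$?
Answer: $3025$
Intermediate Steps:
$z{\left(O,U \right)} = 4 - U$
$d = 49$ ($d = 48 + \left(3 - 2\right) = 48 + 1 = 49$)
$\left(k{\left(7,z{\left(\left(2 + 2\right) 5,0 \right)} \right)} + d\right)^{2} = \left(\left(2 + \left(4 - 0\right)\right) + 49\right)^{2} = \left(\left(2 + \left(4 + 0\right)\right) + 49\right)^{2} = \left(\left(2 + 4\right) + 49\right)^{2} = \left(6 + 49\right)^{2} = 55^{2} = 3025$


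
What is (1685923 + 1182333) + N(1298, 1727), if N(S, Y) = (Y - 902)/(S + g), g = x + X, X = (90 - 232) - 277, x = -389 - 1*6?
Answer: 126203339/44 ≈ 2.8683e+6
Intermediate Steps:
x = -395 (x = -389 - 6 = -395)
X = -419 (X = -142 - 277 = -419)
g = -814 (g = -395 - 419 = -814)
N(S, Y) = (-902 + Y)/(-814 + S) (N(S, Y) = (Y - 902)/(S - 814) = (-902 + Y)/(-814 + S))
(1685923 + 1182333) + N(1298, 1727) = (1685923 + 1182333) + (-902 + 1727)/(-814 + 1298) = 2868256 + 825/484 = 2868256 + (1/484)*825 = 2868256 + 75/44 = 126203339/44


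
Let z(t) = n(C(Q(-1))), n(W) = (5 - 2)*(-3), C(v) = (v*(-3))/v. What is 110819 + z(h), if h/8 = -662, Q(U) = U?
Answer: 110810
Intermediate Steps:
C(v) = -3 (C(v) = (-3*v)/v = -3)
h = -5296 (h = 8*(-662) = -5296)
n(W) = -9 (n(W) = 3*(-3) = -9)
z(t) = -9
110819 + z(h) = 110819 - 9 = 110810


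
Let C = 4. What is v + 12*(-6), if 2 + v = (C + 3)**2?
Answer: -25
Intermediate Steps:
v = 47 (v = -2 + (4 + 3)**2 = -2 + 7**2 = -2 + 49 = 47)
v + 12*(-6) = 47 + 12*(-6) = 47 - 72 = -25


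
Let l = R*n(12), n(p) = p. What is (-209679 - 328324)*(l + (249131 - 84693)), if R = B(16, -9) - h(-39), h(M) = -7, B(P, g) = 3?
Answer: -88532697674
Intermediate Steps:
R = 10 (R = 3 - 1*(-7) = 3 + 7 = 10)
l = 120 (l = 10*12 = 120)
(-209679 - 328324)*(l + (249131 - 84693)) = (-209679 - 328324)*(120 + (249131 - 84693)) = -538003*(120 + 164438) = -538003*164558 = -88532697674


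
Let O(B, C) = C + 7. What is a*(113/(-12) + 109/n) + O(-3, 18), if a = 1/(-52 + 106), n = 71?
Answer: 1143485/46008 ≈ 24.854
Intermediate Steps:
O(B, C) = 7 + C
a = 1/54 ≈ 0.018519
a*(113/(-12) + 109/n) + O(-3, 18) = (113/(-12) + 109/71)/54 + (7 + 18) = (113*(-1/12) + 109*(1/71))/54 + 25 = (-113/12 + 109/71)/54 + 25 = (1/54)*(-6715/852) + 25 = -6715/46008 + 25 = 1143485/46008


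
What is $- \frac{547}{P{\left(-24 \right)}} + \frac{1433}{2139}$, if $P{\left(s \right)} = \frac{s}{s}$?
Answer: $- \frac{1168600}{2139} \approx -546.33$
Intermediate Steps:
$P{\left(s \right)} = 1$
$- \frac{547}{P{\left(-24 \right)}} + \frac{1433}{2139} = - \frac{547}{1} + \frac{1433}{2139} = \left(-547\right) 1 + 1433 \cdot \frac{1}{2139} = -547 + \frac{1433}{2139} = - \frac{1168600}{2139}$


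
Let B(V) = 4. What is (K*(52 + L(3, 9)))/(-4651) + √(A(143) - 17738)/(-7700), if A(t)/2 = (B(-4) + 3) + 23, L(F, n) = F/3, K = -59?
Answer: 3127/4651 - I*√17678/7700 ≈ 0.67233 - 0.017267*I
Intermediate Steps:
L(F, n) = F/3 (L(F, n) = F*(⅓) = F/3)
A(t) = 60 (A(t) = 2*((4 + 3) + 23) = 2*(7 + 23) = 2*30 = 60)
(K*(52 + L(3, 9)))/(-4651) + √(A(143) - 17738)/(-7700) = -59*(52 + (⅓)*3)/(-4651) + √(60 - 17738)/(-7700) = -59*(52 + 1)*(-1/4651) + √(-17678)*(-1/7700) = -59*53*(-1/4651) + (I*√17678)*(-1/7700) = -3127*(-1/4651) - I*√17678/7700 = 3127/4651 - I*√17678/7700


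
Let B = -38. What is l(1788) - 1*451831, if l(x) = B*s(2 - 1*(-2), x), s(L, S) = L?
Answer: -451983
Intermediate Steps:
l(x) = -152 (l(x) = -38*(2 - 1*(-2)) = -38*(2 + 2) = -38*4 = -152)
l(1788) - 1*451831 = -152 - 1*451831 = -152 - 451831 = -451983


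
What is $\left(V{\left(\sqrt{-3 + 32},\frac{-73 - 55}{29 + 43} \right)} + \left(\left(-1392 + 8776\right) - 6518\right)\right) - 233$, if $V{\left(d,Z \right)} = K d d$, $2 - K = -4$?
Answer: $807$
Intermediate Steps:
$K = 6$ ($K = 2 - -4 = 2 + 4 = 6$)
$V{\left(d,Z \right)} = 6 d^{2}$ ($V{\left(d,Z \right)} = 6 d d = 6 d^{2}$)
$\left(V{\left(\sqrt{-3 + 32},\frac{-73 - 55}{29 + 43} \right)} + \left(\left(-1392 + 8776\right) - 6518\right)\right) - 233 = \left(6 \left(\sqrt{-3 + 32}\right)^{2} + \left(\left(-1392 + 8776\right) - 6518\right)\right) - 233 = \left(6 \left(\sqrt{29}\right)^{2} + \left(7384 - 6518\right)\right) - 233 = \left(6 \cdot 29 + 866\right) - 233 = \left(174 + 866\right) - 233 = 1040 - 233 = 807$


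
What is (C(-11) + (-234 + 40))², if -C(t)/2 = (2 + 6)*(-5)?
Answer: 12996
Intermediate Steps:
C(t) = 80 (C(t) = -2*(2 + 6)*(-5) = -16*(-5) = -2*(-40) = 80)
(C(-11) + (-234 + 40))² = (80 + (-234 + 40))² = (80 - 194)² = (-114)² = 12996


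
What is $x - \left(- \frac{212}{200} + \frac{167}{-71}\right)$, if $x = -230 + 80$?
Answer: $- \frac{520387}{3550} \approx -146.59$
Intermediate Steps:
$x = -150$
$x - \left(- \frac{212}{200} + \frac{167}{-71}\right) = -150 - \left(- \frac{212}{200} + \frac{167}{-71}\right) = -150 - \left(\left(-212\right) \frac{1}{200} + 167 \left(- \frac{1}{71}\right)\right) = -150 - \left(- \frac{53}{50} - \frac{167}{71}\right) = -150 - - \frac{12113}{3550} = -150 + \frac{12113}{3550} = - \frac{520387}{3550}$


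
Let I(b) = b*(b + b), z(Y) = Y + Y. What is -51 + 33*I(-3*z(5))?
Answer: 59349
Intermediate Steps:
z(Y) = 2*Y
I(b) = 2*b**2 (I(b) = b*(2*b) = 2*b**2)
-51 + 33*I(-3*z(5)) = -51 + 33*(2*(-6*5)**2) = -51 + 33*(2*(-3*10)**2) = -51 + 33*(2*(-30)**2) = -51 + 33*(2*900) = -51 + 33*1800 = -51 + 59400 = 59349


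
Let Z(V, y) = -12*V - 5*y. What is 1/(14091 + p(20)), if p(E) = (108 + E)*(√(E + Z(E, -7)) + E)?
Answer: 16651/280286841 - 128*I*√185/280286841 ≈ 5.9407e-5 - 6.2114e-6*I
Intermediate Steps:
p(E) = (108 + E)*(E + √(35 - 11*E)) (p(E) = (108 + E)*(√(E + (-12*E - 5*(-7))) + E) = (108 + E)*(√(E + (-12*E + 35)) + E) = (108 + E)*(√(E + (35 - 12*E)) + E) = (108 + E)*(√(35 - 11*E) + E) = (108 + E)*(E + √(35 - 11*E)))
1/(14091 + p(20)) = 1/(14091 + (20² + 108*20 + 108*√(35 - 11*20) + 20*√(35 - 11*20))) = 1/(14091 + (400 + 2160 + 108*√(35 - 220) + 20*√(35 - 220))) = 1/(14091 + (400 + 2160 + 108*√(-185) + 20*√(-185))) = 1/(14091 + (400 + 2160 + 108*(I*√185) + 20*(I*√185))) = 1/(14091 + (400 + 2160 + 108*I*√185 + 20*I*√185)) = 1/(14091 + (2560 + 128*I*√185)) = 1/(16651 + 128*I*√185)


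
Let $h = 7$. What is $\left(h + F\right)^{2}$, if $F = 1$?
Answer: $64$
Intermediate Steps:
$\left(h + F\right)^{2} = \left(7 + 1\right)^{2} = 8^{2} = 64$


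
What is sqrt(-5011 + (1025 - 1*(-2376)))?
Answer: I*sqrt(1610) ≈ 40.125*I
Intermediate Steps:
sqrt(-5011 + (1025 - 1*(-2376))) = sqrt(-5011 + (1025 + 2376)) = sqrt(-5011 + 3401) = sqrt(-1610) = I*sqrt(1610)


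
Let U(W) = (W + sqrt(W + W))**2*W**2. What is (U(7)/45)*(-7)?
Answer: -2401/5 - 4802*sqrt(14)/45 ≈ -879.48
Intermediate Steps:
U(W) = W**2*(W + sqrt(2)*sqrt(W))**2 (U(W) = (W + sqrt(2*W))**2*W**2 = (W + sqrt(2)*sqrt(W))**2*W**2 = W**2*(W + sqrt(2)*sqrt(W))**2)
(U(7)/45)*(-7) = ((7**2*(7 + sqrt(2)*sqrt(7))**2)/45)*(-7) = ((49*(7 + sqrt(14))**2)/45)*(-7) = (49*(7 + sqrt(14))**2/45)*(-7) = -343*(7 + sqrt(14))**2/45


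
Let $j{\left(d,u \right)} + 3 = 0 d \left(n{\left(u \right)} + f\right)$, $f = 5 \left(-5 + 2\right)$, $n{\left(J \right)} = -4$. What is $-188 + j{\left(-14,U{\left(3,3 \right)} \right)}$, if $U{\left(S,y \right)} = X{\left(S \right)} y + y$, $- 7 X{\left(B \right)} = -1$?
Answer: $-191$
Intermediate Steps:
$X{\left(B \right)} = \frac{1}{7}$ ($X{\left(B \right)} = \left(- \frac{1}{7}\right) \left(-1\right) = \frac{1}{7}$)
$U{\left(S,y \right)} = \frac{8 y}{7}$ ($U{\left(S,y \right)} = \frac{y}{7} + y = \frac{8 y}{7}$)
$f = -15$ ($f = 5 \left(-3\right) = -15$)
$j{\left(d,u \right)} = -3$ ($j{\left(d,u \right)} = -3 + 0 d \left(-4 - 15\right) = -3 + 0 \left(-19\right) = -3 + 0 = -3$)
$-188 + j{\left(-14,U{\left(3,3 \right)} \right)} = -188 - 3 = -191$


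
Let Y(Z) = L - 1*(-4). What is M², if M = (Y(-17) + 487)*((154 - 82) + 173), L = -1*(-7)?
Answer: 14886440100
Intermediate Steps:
L = 7
Y(Z) = 11 (Y(Z) = 7 - 1*(-4) = 7 + 4 = 11)
M = 122010 (M = (11 + 487)*((154 - 82) + 173) = 498*(72 + 173) = 498*245 = 122010)
M² = 122010² = 14886440100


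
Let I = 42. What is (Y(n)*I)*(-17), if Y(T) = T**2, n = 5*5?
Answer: -446250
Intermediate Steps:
n = 25
(Y(n)*I)*(-17) = (25**2*42)*(-17) = (625*42)*(-17) = 26250*(-17) = -446250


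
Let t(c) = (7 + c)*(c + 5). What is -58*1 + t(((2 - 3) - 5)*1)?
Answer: -59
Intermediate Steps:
t(c) = (5 + c)*(7 + c) (t(c) = (7 + c)*(5 + c) = (5 + c)*(7 + c))
-58*1 + t(((2 - 3) - 5)*1) = -58*1 + (35 + (((2 - 3) - 5)*1)² + 12*(((2 - 3) - 5)*1)) = -58 + (35 + ((-1 - 5)*1)² + 12*((-1 - 5)*1)) = -58 + (35 + (-6*1)² + 12*(-6*1)) = -58 + (35 + (-6)² + 12*(-6)) = -58 + (35 + 36 - 72) = -58 - 1 = -59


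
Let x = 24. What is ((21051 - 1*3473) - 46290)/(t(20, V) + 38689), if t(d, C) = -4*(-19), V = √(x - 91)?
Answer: -28712/38765 ≈ -0.74067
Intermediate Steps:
V = I*√67 (V = √(24 - 91) = √(-67) = I*√67 ≈ 8.1853*I)
t(d, C) = 76
((21051 - 1*3473) - 46290)/(t(20, V) + 38689) = ((21051 - 1*3473) - 46290)/(76 + 38689) = ((21051 - 3473) - 46290)/38765 = (17578 - 46290)*(1/38765) = -28712*1/38765 = -28712/38765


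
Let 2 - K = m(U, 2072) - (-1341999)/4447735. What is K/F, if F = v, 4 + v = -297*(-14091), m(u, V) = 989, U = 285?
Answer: -4391256444/18613873272905 ≈ -0.00023591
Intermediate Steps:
v = 4185023 (v = -4 - 297*(-14091) = -4 + 4185027 = 4185023)
F = 4185023
K = -4391256444/4447735 (K = 2 - (989 - (-1341999)/4447735) = 2 - (989 - 1*(-1341999/4447735)) = 2 - (989 + 1341999/4447735) = 2 - 1*4400151914/4447735 = 2 - 4400151914/4447735 = -4391256444/4447735 ≈ -987.30)
K/F = -4391256444/4447735/4185023 = -4391256444/4447735*1/4185023 = -4391256444/18613873272905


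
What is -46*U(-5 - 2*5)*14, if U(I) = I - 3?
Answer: 11592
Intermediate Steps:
U(I) = -3 + I
-46*U(-5 - 2*5)*14 = -46*(-3 + (-5 - 2*5))*14 = -46*(-3 + (-5 - 10))*14 = -46*(-3 - 15)*14 = -46*(-18)*14 = 828*14 = 11592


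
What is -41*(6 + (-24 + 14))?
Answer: 164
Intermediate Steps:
-41*(6 + (-24 + 14)) = -41*(6 - 10) = -41*(-4) = 164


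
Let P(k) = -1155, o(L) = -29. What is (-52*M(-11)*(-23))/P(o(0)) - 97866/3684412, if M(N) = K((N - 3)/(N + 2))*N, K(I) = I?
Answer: 4399950797/248697810 ≈ 17.692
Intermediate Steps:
M(N) = N*(-3 + N)/(2 + N) (M(N) = ((N - 3)/(N + 2))*N = ((-3 + N)/(2 + N))*N = N*(-3 + N)/(2 + N))
(-52*M(-11)*(-23))/P(o(0)) - 97866/3684412 = (-(-572)*(-3 - 11)/(2 - 11)*(-23))/(-1155) - 97866/3684412 = (-(-572)*(-14)/(-9)*(-23))*(-1/1155) - 97866*1/3684412 = (-(-572)*(-1)*(-14)/9*(-23))*(-1/1155) - 48933/1842206 = (-52*(-154/9)*(-23))*(-1/1155) - 48933/1842206 = ((8008/9)*(-23))*(-1/1155) - 48933/1842206 = -184184/9*(-1/1155) - 48933/1842206 = 2392/135 - 48933/1842206 = 4399950797/248697810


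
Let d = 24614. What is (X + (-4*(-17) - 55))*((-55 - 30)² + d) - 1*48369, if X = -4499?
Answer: -142878123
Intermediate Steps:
(X + (-4*(-17) - 55))*((-55 - 30)² + d) - 1*48369 = (-4499 + (-4*(-17) - 55))*((-55 - 30)² + 24614) - 1*48369 = (-4499 + (68 - 55))*((-85)² + 24614) - 48369 = (-4499 + 13)*(7225 + 24614) - 48369 = -4486*31839 - 48369 = -142829754 - 48369 = -142878123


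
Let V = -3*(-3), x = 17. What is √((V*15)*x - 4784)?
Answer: I*√2489 ≈ 49.89*I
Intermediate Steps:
V = 9
√((V*15)*x - 4784) = √((9*15)*17 - 4784) = √(135*17 - 4784) = √(2295 - 4784) = √(-2489) = I*√2489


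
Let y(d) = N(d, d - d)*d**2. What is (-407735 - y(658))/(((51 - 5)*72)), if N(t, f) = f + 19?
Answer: -959339/368 ≈ -2606.9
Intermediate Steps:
N(t, f) = 19 + f
y(d) = 19*d**2 (y(d) = (19 + (d - d))*d**2 = (19 + 0)*d**2 = 19*d**2)
(-407735 - y(658))/(((51 - 5)*72)) = (-407735 - 19*658**2)/(((51 - 5)*72)) = (-407735 - 19*432964)/((46*72)) = (-407735 - 1*8226316)/3312 = (-407735 - 8226316)*(1/3312) = -8634051*1/3312 = -959339/368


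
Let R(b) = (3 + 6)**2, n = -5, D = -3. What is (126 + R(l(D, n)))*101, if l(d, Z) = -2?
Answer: 20907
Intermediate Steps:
R(b) = 81 (R(b) = 9**2 = 81)
(126 + R(l(D, n)))*101 = (126 + 81)*101 = 207*101 = 20907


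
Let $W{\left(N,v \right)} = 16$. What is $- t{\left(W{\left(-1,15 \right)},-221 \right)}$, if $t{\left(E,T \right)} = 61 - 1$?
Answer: $-60$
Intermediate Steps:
$t{\left(E,T \right)} = 60$ ($t{\left(E,T \right)} = 61 - 1 = 60$)
$- t{\left(W{\left(-1,15 \right)},-221 \right)} = \left(-1\right) 60 = -60$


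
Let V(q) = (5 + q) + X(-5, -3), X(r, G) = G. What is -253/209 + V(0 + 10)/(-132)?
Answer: -272/209 ≈ -1.3014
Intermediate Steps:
V(q) = 2 + q (V(q) = (5 + q) - 3 = 2 + q)
-253/209 + V(0 + 10)/(-132) = -253/209 + (2 + (0 + 10))/(-132) = -253*1/209 + (2 + 10)*(-1/132) = -23/19 + 12*(-1/132) = -23/19 - 1/11 = -272/209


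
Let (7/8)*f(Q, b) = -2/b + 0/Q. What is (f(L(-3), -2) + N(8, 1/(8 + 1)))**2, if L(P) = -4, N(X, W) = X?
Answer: 4096/49 ≈ 83.592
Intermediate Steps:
f(Q, b) = -16/(7*b) (f(Q, b) = 8*(-2/b + 0/Q)/7 = 8*(-2/b + 0)/7 = 8*(-2/b)/7 = -16/(7*b))
(f(L(-3), -2) + N(8, 1/(8 + 1)))**2 = (-16/7/(-2) + 8)**2 = (-16/7*(-1/2) + 8)**2 = (8/7 + 8)**2 = (64/7)**2 = 4096/49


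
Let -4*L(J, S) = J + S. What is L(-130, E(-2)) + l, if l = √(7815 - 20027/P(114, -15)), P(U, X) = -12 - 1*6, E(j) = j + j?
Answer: 67/2 + √321394/6 ≈ 127.99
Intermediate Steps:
E(j) = 2*j
P(U, X) = -18 (P(U, X) = -12 - 6 = -18)
L(J, S) = -J/4 - S/4 (L(J, S) = -(J + S)/4 = -J/4 - S/4)
l = √321394/6 (l = √(7815 - 20027/(-18)) = √(7815 - 20027*(-1/18)) = √(7815 + 20027/18) = √(160697/18) = √321394/6 ≈ 94.486)
L(-130, E(-2)) + l = (-¼*(-130) - (-2)/2) + √321394/6 = (65/2 - ¼*(-4)) + √321394/6 = (65/2 + 1) + √321394/6 = 67/2 + √321394/6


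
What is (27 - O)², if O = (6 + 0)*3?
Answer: 81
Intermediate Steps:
O = 18 (O = 6*3 = 18)
(27 - O)² = (27 - 1*18)² = (27 - 18)² = 9² = 81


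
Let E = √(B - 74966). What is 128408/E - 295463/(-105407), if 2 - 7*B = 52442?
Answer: 295463/105407 - 64204*I*√4040414/288601 ≈ 2.8031 - 447.17*I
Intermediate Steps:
B = -52440/7 (B = 2/7 - ⅐*52442 = 2/7 - 52442/7 = -52440/7 ≈ -7491.4)
E = I*√4040414/7 (E = √(-52440/7 - 74966) = √(-577202/7) = I*√4040414/7 ≈ 287.15*I)
128408/E - 295463/(-105407) = 128408/((I*√4040414/7)) - 295463/(-105407) = 128408*(-I*√4040414/577202) - 295463*(-1/105407) = -64204*I*√4040414/288601 + 295463/105407 = 295463/105407 - 64204*I*√4040414/288601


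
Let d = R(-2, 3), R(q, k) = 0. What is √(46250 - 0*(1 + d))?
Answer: 25*√74 ≈ 215.06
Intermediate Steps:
d = 0
√(46250 - 0*(1 + d)) = √(46250 - 0*(1 + 0)) = √(46250 - 0) = √(46250 - 23*0) = √(46250 + 0) = √46250 = 25*√74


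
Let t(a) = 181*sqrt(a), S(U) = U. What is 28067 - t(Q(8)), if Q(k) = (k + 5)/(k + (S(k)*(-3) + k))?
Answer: 28067 - 181*I*sqrt(26)/4 ≈ 28067.0 - 230.73*I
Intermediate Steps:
Q(k) = -(5 + k)/k (Q(k) = (k + 5)/(k + (k*(-3) + k)) = (5 + k)/(k + (-3*k + k)) = (5 + k)/(k - 2*k) = (5 + k)/((-k)) = (5 + k)*(-1/k) = -(5 + k)/k)
28067 - t(Q(8)) = 28067 - 181*sqrt((-5 - 1*8)/8) = 28067 - 181*sqrt((-5 - 8)/8) = 28067 - 181*sqrt((1/8)*(-13)) = 28067 - 181*sqrt(-13/8) = 28067 - 181*I*sqrt(26)/4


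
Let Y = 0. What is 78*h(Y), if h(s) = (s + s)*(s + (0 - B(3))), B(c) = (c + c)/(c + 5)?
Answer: 0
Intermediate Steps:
B(c) = 2*c/(5 + c) (B(c) = (2*c)/(5 + c) = 2*c/(5 + c))
h(s) = 2*s*(-3/4 + s) (h(s) = (s + s)*(s + (0 - 2*3/(5 + 3))) = (2*s)*(s + (0 - 2*3/8)) = (2*s)*(s + (0 - 1*3/4)) = (2*s)*(s + (0 - 3/4)) = (2*s)*(s - 3/4) = (2*s)*(-3/4 + s) = 2*s*(-3/4 + s))
78*h(Y) = 78*((1/2)*0*(-3 + 4*0)) = 78*((1/2)*0*(-3 + 0)) = 78*((1/2)*0*(-3)) = 78*0 = 0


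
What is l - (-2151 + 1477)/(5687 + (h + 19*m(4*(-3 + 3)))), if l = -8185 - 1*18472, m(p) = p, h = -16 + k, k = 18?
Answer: -151650999/5689 ≈ -26657.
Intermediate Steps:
h = 2 (h = -16 + 18 = 2)
l = -26657 (l = -8185 - 18472 = -26657)
l - (-2151 + 1477)/(5687 + (h + 19*m(4*(-3 + 3)))) = -26657 - (-2151 + 1477)/(5687 + (2 + 19*(4*(-3 + 3)))) = -26657 - (-674)/(5687 + (2 + 19*(4*0))) = -26657 - (-674)/(5687 + (2 + 19*0)) = -26657 - (-674)/(5687 + (2 + 0)) = -26657 - (-674)/(5687 + 2) = -26657 - (-674)/5689 = -26657 - 1*(-674/5689) = -26657 + 674/5689 = -151650999/5689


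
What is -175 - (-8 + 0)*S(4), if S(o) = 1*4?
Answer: -143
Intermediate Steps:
S(o) = 4
-175 - (-8 + 0)*S(4) = -175 - (-8 + 0)*4 = -175 - (-8)*4 = -175 - 1*(-32) = -175 + 32 = -143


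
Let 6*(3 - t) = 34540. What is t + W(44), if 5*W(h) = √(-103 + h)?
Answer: -17261/3 + I*√59/5 ≈ -5753.7 + 1.5362*I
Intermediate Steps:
t = -17261/3 (t = 3 - ⅙*34540 = 3 - 17270/3 = -17261/3 ≈ -5753.7)
W(h) = √(-103 + h)/5
t + W(44) = -17261/3 + √(-103 + 44)/5 = -17261/3 + √(-59)/5 = -17261/3 + (I*√59)/5 = -17261/3 + I*√59/5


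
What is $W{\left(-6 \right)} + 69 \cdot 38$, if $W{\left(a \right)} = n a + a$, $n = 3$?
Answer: $2598$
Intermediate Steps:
$W{\left(a \right)} = 4 a$ ($W{\left(a \right)} = 3 a + a = 4 a$)
$W{\left(-6 \right)} + 69 \cdot 38 = 4 \left(-6\right) + 69 \cdot 38 = -24 + 2622 = 2598$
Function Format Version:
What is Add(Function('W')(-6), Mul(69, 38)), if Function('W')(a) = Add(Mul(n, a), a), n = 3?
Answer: 2598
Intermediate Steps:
Function('W')(a) = Mul(4, a) (Function('W')(a) = Add(Mul(3, a), a) = Mul(4, a))
Add(Function('W')(-6), Mul(69, 38)) = Add(Mul(4, -6), Mul(69, 38)) = Add(-24, 2622) = 2598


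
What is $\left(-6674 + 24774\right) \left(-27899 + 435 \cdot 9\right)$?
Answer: $-434110400$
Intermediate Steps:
$\left(-6674 + 24774\right) \left(-27899 + 435 \cdot 9\right) = 18100 \left(-27899 + 3915\right) = 18100 \left(-23984\right) = -434110400$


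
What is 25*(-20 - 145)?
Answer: -4125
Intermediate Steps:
25*(-20 - 145) = 25*(-165) = -4125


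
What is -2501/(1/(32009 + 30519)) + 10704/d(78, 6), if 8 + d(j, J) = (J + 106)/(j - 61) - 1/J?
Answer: -25178678816/161 ≈ -1.5639e+8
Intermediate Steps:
d(j, J) = -8 - 1/J + (106 + J)/(-61 + j) (d(j, J) = -8 + ((J + 106)/(j - 61) - 1/J) = -8 + ((106 + J)/(-61 + j) - 1/J) = -8 + (-1/J + (106 + J)/(-61 + j)) = -8 - 1/J + (106 + J)/(-61 + j))
-2501/(1/(32009 + 30519)) + 10704/d(78, 6) = -2501/(1/(32009 + 30519)) + 10704/(((61 + 6² - 1*78 + 594*6 - 8*6*78)/(6*(-61 + 78)))) = -2501/(1/62528) + 10704/(((⅙)*(61 + 36 - 78 + 3564 - 3744)/17)) = -2501/1/62528 + 10704/(((⅙)*(1/17)*(-161))) = -2501*62528 + 10704/(-161/102) = -156382528 + 10704*(-102/161) = -156382528 - 1091808/161 = -25178678816/161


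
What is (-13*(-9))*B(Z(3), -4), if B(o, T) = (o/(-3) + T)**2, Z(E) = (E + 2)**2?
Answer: 17797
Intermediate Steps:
Z(E) = (2 + E)**2
B(o, T) = (T - o/3)**2 (B(o, T) = (o*(-1/3) + T)**2 = (-o/3 + T)**2 = (T - o/3)**2)
(-13*(-9))*B(Z(3), -4) = (-13*(-9))*((-(2 + 3)**2 + 3*(-4))**2/9) = 117*((-1*5**2 - 12)**2/9) = 117*((-1*25 - 12)**2/9) = 117*((-25 - 12)**2/9) = 117*((1/9)*(-37)**2) = 117*((1/9)*1369) = 117*(1369/9) = 17797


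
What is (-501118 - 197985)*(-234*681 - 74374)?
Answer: 163399945984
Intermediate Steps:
(-501118 - 197985)*(-234*681 - 74374) = -699103*(-159354 - 74374) = -699103*(-233728) = 163399945984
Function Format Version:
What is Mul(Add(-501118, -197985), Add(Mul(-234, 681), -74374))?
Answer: 163399945984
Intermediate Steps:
Mul(Add(-501118, -197985), Add(Mul(-234, 681), -74374)) = Mul(-699103, Add(-159354, -74374)) = Mul(-699103, -233728) = 163399945984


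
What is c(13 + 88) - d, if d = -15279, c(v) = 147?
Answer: 15426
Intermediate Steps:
c(13 + 88) - d = 147 - 1*(-15279) = 147 + 15279 = 15426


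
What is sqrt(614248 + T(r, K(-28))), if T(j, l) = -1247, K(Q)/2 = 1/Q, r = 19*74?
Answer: sqrt(613001) ≈ 782.94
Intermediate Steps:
r = 1406
K(Q) = 2/Q
sqrt(614248 + T(r, K(-28))) = sqrt(614248 - 1247) = sqrt(613001)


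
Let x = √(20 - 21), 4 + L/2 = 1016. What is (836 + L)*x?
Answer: 2860*I ≈ 2860.0*I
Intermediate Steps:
L = 2024 (L = -8 + 2*1016 = -8 + 2032 = 2024)
x = I (x = √(-1) = I ≈ 1.0*I)
(836 + L)*x = (836 + 2024)*I = 2860*I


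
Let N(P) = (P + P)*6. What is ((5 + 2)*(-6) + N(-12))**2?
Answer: 34596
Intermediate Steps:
N(P) = 12*P (N(P) = (2*P)*6 = 12*P)
((5 + 2)*(-6) + N(-12))**2 = ((5 + 2)*(-6) + 12*(-12))**2 = (7*(-6) - 144)**2 = (-42 - 144)**2 = (-186)**2 = 34596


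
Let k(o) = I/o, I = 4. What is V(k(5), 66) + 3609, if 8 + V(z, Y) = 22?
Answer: 3623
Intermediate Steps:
k(o) = 4/o
V(z, Y) = 14 (V(z, Y) = -8 + 22 = 14)
V(k(5), 66) + 3609 = 14 + 3609 = 3623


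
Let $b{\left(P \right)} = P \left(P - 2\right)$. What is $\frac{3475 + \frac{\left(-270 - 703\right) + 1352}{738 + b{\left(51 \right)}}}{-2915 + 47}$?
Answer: $- \frac{5624477}{4641858} \approx -1.2117$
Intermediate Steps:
$b{\left(P \right)} = P \left(-2 + P\right)$
$\frac{3475 + \frac{\left(-270 - 703\right) + 1352}{738 + b{\left(51 \right)}}}{-2915 + 47} = \frac{3475 + \frac{\left(-270 - 703\right) + 1352}{738 + 51 \left(-2 + 51\right)}}{-2915 + 47} = \frac{3475 + \frac{\left(-270 - 703\right) + 1352}{738 + 51 \cdot 49}}{-2868} = \left(3475 + \frac{-973 + 1352}{738 + 2499}\right) \left(- \frac{1}{2868}\right) = \left(3475 + \frac{379}{3237}\right) \left(- \frac{1}{2868}\right) = \frac{11248954}{3237} \left(- \frac{1}{2868}\right) = - \frac{5624477}{4641858}$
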